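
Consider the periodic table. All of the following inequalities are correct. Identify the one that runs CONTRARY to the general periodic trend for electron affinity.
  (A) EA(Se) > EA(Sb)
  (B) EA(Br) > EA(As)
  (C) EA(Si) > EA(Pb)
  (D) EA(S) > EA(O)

(D)

The general trend: electron affinity increases across a period and decreases down a group.
(A) Se (period 4, group 16) vs Sb (period 5, group 15): the stated order agrees with the simple trend.
(B) Br (period 4, group 17) vs As (period 4, group 15): the stated order agrees with the simple trend.
(C) Si (period 3, group 14) vs Pb (period 6, group 14): the stated order agrees with the simple trend.
(D) S (period 3, group 16) vs O (period 2, group 16): the stated order contradicts the simple trend.
The exception is (D): the compact 2p subshell of O repels the added electron more than S's larger 3p does.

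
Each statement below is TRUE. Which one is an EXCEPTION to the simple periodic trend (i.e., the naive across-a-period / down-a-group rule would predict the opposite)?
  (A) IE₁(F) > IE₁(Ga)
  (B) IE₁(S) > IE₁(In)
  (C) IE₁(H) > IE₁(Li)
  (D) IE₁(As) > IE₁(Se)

(D)

The general trend: first ionization energy increases across a period and decreases down a group.
(A) F (period 2, group 17) vs Ga (period 4, group 13): the stated order agrees with the simple trend.
(B) S (period 3, group 16) vs In (period 5, group 13): the stated order agrees with the simple trend.
(C) H (period 1, group 1) vs Li (period 2, group 1): the stated order agrees with the simple trend.
(D) As (period 4, group 15) vs Se (period 4, group 16): the stated order contradicts the simple trend.
The exception is (D): Se (4p⁴) ionizes more easily than half-filled As (4p³).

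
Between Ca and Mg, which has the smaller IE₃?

After 2 electrons have been removed, what remains? Ca²⁺ is the bare [Ar] core; Mg²⁺ is the bare [Ne] core.
All of these are removing an electron from a noble-gas core or deeper; the smaller core (lower principal quantum number) is held far more tightly, and within a period the higher nuclear charge binds the same core more tightly.
Approximate IE_3 values (kJ/mol): Ca 4912, Mg 7733.
Hence IE_3: Ca < Mg.

Ca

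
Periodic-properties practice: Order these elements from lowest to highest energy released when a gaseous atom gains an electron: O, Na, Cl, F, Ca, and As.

Ca < Na < As < O < F < Cl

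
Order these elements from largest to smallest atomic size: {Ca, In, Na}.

Ca, Na, In

Na is in period 3, group 1; Ca is in period 4, group 2; In is in period 5, group 13.
Radius decreases left→right (rising Z_eff, same n) and increases top→bottom (higher n).
These sit on a diagonal, where the across-period and down-group effects partly cancel.
Na > In: the two effects oppose for this pair; the across-period effect wins (155 vs 142 pm).
Ca > Na: period and group pull opposite ways; the down-group shift dominates (171 vs 155 pm).
Approximate values (pm): Na 155, Ca 171, In 142.
So from largest to smallest: Ca > Na > In.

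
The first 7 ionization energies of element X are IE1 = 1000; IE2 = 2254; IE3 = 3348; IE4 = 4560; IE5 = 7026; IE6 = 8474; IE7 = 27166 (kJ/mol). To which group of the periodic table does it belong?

Look for the largest jump between consecutive ionization energies: IE7/IE6 ≈ 3.2, far larger than any earlier ratio.
That jump marks the point where a core electron is being removed. So the atom has 6 valence electrons.
A main-group element with 6 valence electrons is in group 16.

Group 16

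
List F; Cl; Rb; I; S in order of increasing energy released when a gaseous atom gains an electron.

Rb < S < I < F < Cl

F is in period 2, group 17; S is in period 3, group 16; Cl is in period 3, group 17; Rb is in period 5, group 1; I is in period 5, group 17.
EA tends to increase across a period and decrease down a group, though the pattern is less regular than for IE or radius.
Neither a single period nor a single group — weigh both effects.
S > Rb: both effects reinforce here, so S is clearly the higher of the two.
I > S: the two effects oppose for this pair; the across-period effect wins (295 vs 200 kJ/mol).
F > I: they share group 17; the group trend gives F the larger value.
Cl > F: this pair runs against the simple trend — see the exception note.
Note the exception: Cl has a higher electron affinity than F, contrary to the simple trend — F's small 2p subshell makes the incoming electron feel strong e⁻–e⁻ repulsion, so Cl actually releases more energy on gaining an electron.
For reference (kJ/mol): F 328, S 200, Cl 349, Rb 47, I 295.
So from lowest to highest: Rb < S < I < F < Cl.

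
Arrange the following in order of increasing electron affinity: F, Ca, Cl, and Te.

Ca < Te < F < Cl

F is in period 2, group 17; Cl is in period 3, group 17; Ca is in period 4, group 2; Te is in period 5, group 16.
Electron affinity generally becomes more exothermic across a period toward the halogens and less exothermic down a group.
These span different periods and groups, so the two trends combine.
Te > Ca: period and group pull opposite ways; the across-period shift dominates (190 vs 2 kJ/mol).
F > Te: both effects reinforce here, so F is clearly the higher of the two.
Cl > F: this pair runs against the simple trend — see the exception note.
Note the exception: Cl has a higher electron affinity than F, contrary to the simple trend — F's small 2p subshell makes the incoming electron feel strong e⁻–e⁻ repulsion, so Cl actually releases more energy on gaining an electron.
Tabulated electron affinity (kJ/mol): F 328, Cl 349, Ca 2, Te 190.
So from lowest to highest: Ca < Te < F < Cl.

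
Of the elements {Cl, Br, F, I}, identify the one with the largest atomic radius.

I

F is in period 2, group 17; Cl is in period 3, group 17; Br is in period 4, group 17; I is in period 5, group 17.
Radius decreases left→right (rising Z_eff, same n) and increases top→bottom (higher n).
All are in group 17, so atomic radius increases down the group.
The largest atomic radius among these belongs to I.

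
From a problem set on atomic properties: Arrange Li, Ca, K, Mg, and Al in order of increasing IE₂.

The second ionization energy removes an electron from the +1 ion. For each element: Li⁺ is the bare [He] core; Ca⁺ still has 1 valence electron; K⁺ is the bare [Ar] core; Mg⁺ still has 1 valence electron; Al⁺ still has 2 valence electrons.
Core electrons are held far more tightly than valence electrons, so K and Li top the IE_2 order.
Valence configurations: Ca⁺ [Ar]4s¹, Mg⁺ [Ne]3s¹, Al⁺ [Ne]3s².
The numbers (kJ/mol): Li 7298, Ca 1145, K 3052, Mg 1451, Al 1817.
Overall IE_2 order: Ca < Mg < Al < K < Li.

Ca < Mg < Al < K < Li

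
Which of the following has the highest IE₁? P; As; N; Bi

N

N is in period 2, group 15; P is in period 3, group 15; As is in period 4, group 15; Bi is in period 6, group 15.
First ionization energy rises across a period (greater Z_eff holds electrons more tightly) and falls down a group (valence electrons are farther from the nucleus).
All are in group 15, so first ionization energy increases up the group.
The highest IE₁ among these belongs to N.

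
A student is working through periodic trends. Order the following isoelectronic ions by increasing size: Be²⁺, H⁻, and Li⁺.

Be²⁺ < Li⁺ < H⁻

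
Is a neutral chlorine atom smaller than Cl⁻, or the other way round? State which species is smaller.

Forming Cl⁻ adds 1 electron to Cl. More electron–electron repulsion in the same shell, with unchanged nuclear charge, lets the cloud expand.
An anion is larger than its parent atom: Cl⁻ > Cl.

Cl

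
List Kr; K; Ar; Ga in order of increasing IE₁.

Ar is in period 3, group 18; K is in period 4, group 1; Ga is in period 4, group 13; Kr is in period 4, group 18.
Removing the outermost electron gets harder across a period and easier down a group.
These span different periods and groups, so the two trends combine.
Ga > K: both are in period 4; the period trend gives Ga the larger value.
Kr > Ga: both are in period 4; the period trend gives Kr the larger value.
Ar > Kr: Ar sits above Kr in group 18, so the down-group effect alone puts Ar higher.
For reference (kJ/mol): Ar 1521, K 419, Ga 579, Kr 1351.
So from lowest to highest: K < Ga < Kr < Ar.

K < Ga < Kr < Ar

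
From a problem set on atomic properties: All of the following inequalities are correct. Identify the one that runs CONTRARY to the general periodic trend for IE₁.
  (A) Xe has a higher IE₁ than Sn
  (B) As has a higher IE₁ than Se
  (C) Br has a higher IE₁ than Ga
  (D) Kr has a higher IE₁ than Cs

(B)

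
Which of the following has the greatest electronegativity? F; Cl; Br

F

F is in period 2, group 17; Cl is in period 3, group 17; Br is in period 4, group 17.
Electronegativity increases across a period and decreases down a group, tracking effective nuclear charge and atomic size.
All are in group 17, so electronegativity increases up the group.
The greatest electronegativity among these belongs to F.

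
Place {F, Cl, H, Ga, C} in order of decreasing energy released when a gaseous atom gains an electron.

H is in period 1, group 1; C is in period 2, group 14; F is in period 2, group 17; Cl is in period 3, group 17; Ga is in period 4, group 13.
Electron affinity generally becomes more exothermic across a period toward the halogens and less exothermic down a group.
These span different periods and groups, so the two trends combine.
H > Ga: the two effects oppose for this pair; the down-group effect wins (73 vs 29 kJ/mol).
C > H: the two effects oppose for this pair; the across-period effect wins (122 vs 73 kJ/mol).
F > C: both are in period 2; the period trend gives F the larger value.
Cl > F: this pair runs against the simple trend — see the exception note.
Note the exception: Cl has a higher electron affinity than F, contrary to the simple trend — F's small 2p subshell makes the incoming electron feel strong e⁻–e⁻ repulsion, so Cl actually releases more energy on gaining an electron.
For reference (kJ/mol): H 73, C 122, F 328, Cl 349, Ga 29.
So from highest to lowest: Cl > F > C > H > Ga.

Cl, F, C, H, Ga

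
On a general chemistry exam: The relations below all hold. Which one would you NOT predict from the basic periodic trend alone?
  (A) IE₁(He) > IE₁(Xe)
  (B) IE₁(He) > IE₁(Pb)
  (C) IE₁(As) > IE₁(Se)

The general trend: first ionisation energy increases across a period and decreases down a group.
(A) He (period 1, group 18) vs Xe (period 5, group 18): the stated order agrees with the simple trend.
(B) He (period 1, group 18) vs Pb (period 6, group 14): the stated order agrees with the simple trend.
(C) As (period 4, group 15) vs Se (period 4, group 16): the stated order contradicts the simple trend.
The exception is (C): Se (4p⁴) ionizes more easily than half-filled As (4p³).

(C)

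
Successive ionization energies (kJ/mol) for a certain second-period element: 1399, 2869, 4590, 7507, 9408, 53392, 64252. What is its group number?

Look for the largest jump between consecutive ionization energies: IE6/IE5 ≈ 5.7, far larger than any earlier ratio.
That jump marks the point where a core electron is being removed. So the atom has 5 valence electrons.
A main-group element with 5 valence electrons is in group 15.

Group 15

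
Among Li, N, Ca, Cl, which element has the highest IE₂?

IE_2 is the cost of taking one more electron from the +1 cation: Li⁺ is the bare [He] core; N⁺ still has 4 valence electrons; Ca⁺ still has 1 valence electron; Cl⁺ still has 6 valence electrons.
Core electrons are held far more tightly than valence electrons, so Li tops the IE_2 order.
Valence configurations: N⁺ [He]2s²2p², Ca⁺ [Ar]4s¹, Cl⁺ [Ne]3s²3p⁴.
Tabulated IE_2 (kJ/mol): Li 7298, N 2856, Ca 1145, Cl 2298.
Hence IE_2: Ca < Cl < N < Li.

Li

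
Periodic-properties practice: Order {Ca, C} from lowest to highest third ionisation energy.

C, Ca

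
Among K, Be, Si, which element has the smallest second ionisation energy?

Si

IE_2 is the cost of taking one more electron from the +1 cation: K⁺ is the bare [Ar] core; Be⁺ still has 1 valence electron; Si⁺ still has 3 valence electrons.
Pulling an electron out of a noble-gas core costs far more than removing a remaining valence electron, so K sits at the high end of IE_2.
Valence configurations: Be⁺ [He]2s¹, Si⁺ [Ne]3s²3p¹.
The numbers (kJ/mol): K 3052, Be 1757, Si 1577.
Hence IE_2: Si < Be < K.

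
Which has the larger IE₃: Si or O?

After 2 electrons have been removed, what remains? Si²⁺ still has 2 valence electrons; O²⁺ still has 4 valence electrons.
All are still removing valence electrons, so compare the +2 ions as you would atoms: IE_3 generally rises across a period (higher Z_eff) and falls down a group (larger shell), subject to the usual subshell exceptions.
Valence configurations: Si²⁺ [Ne]3s², O²⁺ [He]2s²2p².
Approximate IE_3 values (kJ/mol): Si 3232, O 5300.
Overall IE_3 order: Si < O.

O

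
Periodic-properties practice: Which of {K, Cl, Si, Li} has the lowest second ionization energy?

After 1 electron has been removed, what remains? K⁺ is the bare [Ar] core; Cl⁺ still has 6 valence electrons; Si⁺ still has 3 valence electrons; Li⁺ is the bare [He] core.
Pulling an electron out of a noble-gas core costs far more than removing a remaining valence electron, so K and Li sit at the high end of IE_2.
Valence configurations: Cl⁺ [Ne]3s²3p⁴, Si⁺ [Ne]3s²3p¹.
Approximate IE_2 values (kJ/mol): K 3052, Cl 2298, Si 1577, Li 7298.
So the second ionization energies run Si < Cl < K < Li.

Si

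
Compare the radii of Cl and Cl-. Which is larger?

Forming Cl- adds 1 electron to Cl. More electron–electron repulsion in the same shell, with unchanged nuclear charge, lets the cloud expand.
An anion is larger than its parent atom: Cl- > Cl.

Cl-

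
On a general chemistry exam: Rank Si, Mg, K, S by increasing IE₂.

Mg < Si < S < K

After 1 electron has been removed, what remains? Si⁺ still has 3 valence electrons; Mg⁺ still has 1 valence electron; K⁺ is the bare [Ar] core; S⁺ still has 5 valence electrons.
Pulling an electron out of a noble-gas core costs far more than removing a remaining valence electron, so K sits at the high end of IE_2.
Valence configurations: Si⁺ [Ne]3s²3p¹, Mg⁺ [Ne]3s¹, S⁺ [Ne]3s²3p³.
The numbers (kJ/mol): Si 1577, Mg 1451, K 3052, S 2252.
Putting it together, IE_2: Mg < Si < S < K.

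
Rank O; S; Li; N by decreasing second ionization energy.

Li > O > N > S

IE_2 is the cost of taking one more electron from the +1 cation: O⁺ still has 5 valence electrons; S⁺ still has 5 valence electrons; Li⁺ is the bare [He] core; N⁺ still has 4 valence electrons.
Breaking into a closed-shell core is much more expensive than removing a leftover valence electron — Li has the largest IE_2 here.
Valence configurations: O⁺ [He]2s²2p³, S⁺ [Ne]3s²3p³, N⁺ [He]2s²2p².
Approximate IE_2 values (kJ/mol): O 3388, S 2252, Li 7298, N 2856.
Hence IE_2: S < N < O < Li.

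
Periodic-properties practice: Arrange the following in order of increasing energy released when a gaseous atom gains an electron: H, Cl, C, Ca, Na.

Ca, Na, H, C, Cl

H is in period 1, group 1; C is in period 2, group 14; Na is in period 3, group 1; Cl is in period 3, group 17; Ca is in period 4, group 2.
EA tends to increase across a period and decrease down a group, though the pattern is less regular than for IE or radius.
These span different periods and groups, so the two trends combine.
Na > Ca: the two effects oppose for this pair; the down-group effect wins (53 vs 2 kJ/mol).
H > Na: H sits above Na in group 1, so the down-group effect alone puts H higher.
C > H: period and group pull opposite ways; the across-period shift dominates (122 vs 73 kJ/mol).
Cl > C: the two effects oppose for this pair; the across-period effect wins (349 vs 122 kJ/mol).
For reference (kJ/mol): H 73, C 122, Na 53, Cl 349, Ca 2.
So from lowest to highest: Ca < Na < H < C < Cl.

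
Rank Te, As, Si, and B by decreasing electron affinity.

Te > Si > As > B

B is in period 2, group 13; Si is in period 3, group 14; As is in period 4, group 15; Te is in period 5, group 16.
Electron affinity generally becomes more exothermic across a period toward the halogens and less exothermic down a group.
These sit on a diagonal, where the across-period and down-group effects partly cancel.
As > B: the two effects oppose for this pair; the across-period effect wins (78 vs 27 kJ/mol).
Si > As: period and group pull opposite ways; the down-group shift dominates (134 vs 78 kJ/mol).
Te > Si: the two effects oppose for this pair; the across-period effect wins (190 vs 134 kJ/mol).
Approximate values (kJ/mol): B 27, Si 134, As 78, Te 190.
So from highest to lowest: Te > Si > As > B.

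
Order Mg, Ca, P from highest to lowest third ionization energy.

The third ionization energy removes an electron from the +2 ion. For each element: Mg²⁺ is the bare [Ne] core; Ca²⁺ is the bare [Ar] core; P²⁺ still has 3 valence electrons.
Pulling an electron out of a noble-gas core costs far more than removing a remaining valence electron, so Ca and Mg sit at the high end of IE_3.
The numbers (kJ/mol): Mg 7733, Ca 4912, P 2914.
Hence IE_3: P < Ca < Mg.

Mg, Ca, P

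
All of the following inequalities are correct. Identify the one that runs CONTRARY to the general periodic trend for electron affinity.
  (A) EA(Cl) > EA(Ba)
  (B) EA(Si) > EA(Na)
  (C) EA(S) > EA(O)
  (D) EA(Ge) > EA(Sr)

The general trend: electron affinity increases across a period and decreases down a group.
(A) Cl (period 3, group 17) vs Ba (period 6, group 2): the stated order agrees with the simple trend.
(B) Si (period 3, group 14) vs Na (period 3, group 1): the stated order agrees with the simple trend.
(C) S (period 3, group 16) vs O (period 2, group 16): the stated order contradicts the simple trend.
(D) Ge (period 4, group 14) vs Sr (period 5, group 2): the stated order agrees with the simple trend.
The exception is (C): the compact 2p subshell of O repels the added electron more than S's larger 3p does.

(C)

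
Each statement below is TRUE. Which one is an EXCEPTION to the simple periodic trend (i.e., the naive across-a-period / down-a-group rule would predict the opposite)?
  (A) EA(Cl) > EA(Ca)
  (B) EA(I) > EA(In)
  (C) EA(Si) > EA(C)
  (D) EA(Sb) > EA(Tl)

(C)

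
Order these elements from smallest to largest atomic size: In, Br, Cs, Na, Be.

Be is in period 2, group 2; Na is in period 3, group 1; Br is in period 4, group 17; In is in period 5, group 13; Cs is in period 6, group 1.
Across a period the added protons contract the valence shell; down a group each new principal shell makes the atom larger.
Neither a single period nor a single group — weigh both effects.
Br > Be: period and group pull opposite ways; the down-group shift dominates (114 vs 102 pm).
In > Br: both effects reinforce here, so In is clearly the larger of the two.
Na > In: period and group pull opposite ways; the across-period shift dominates (155 vs 142 pm).
Cs > Na: they share group 1; the group trend gives Cs the larger value.
Tabulated atomic radius (pm): Be 102, Na 155, Br 114, In 142, Cs 232.
So from smallest to largest: Be < Br < In < Na < Cs.

Be, Br, In, Na, Cs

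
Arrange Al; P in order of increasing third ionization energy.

Al < P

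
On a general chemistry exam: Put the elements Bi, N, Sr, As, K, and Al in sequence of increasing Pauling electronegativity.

K < Sr < Al < Bi < As < N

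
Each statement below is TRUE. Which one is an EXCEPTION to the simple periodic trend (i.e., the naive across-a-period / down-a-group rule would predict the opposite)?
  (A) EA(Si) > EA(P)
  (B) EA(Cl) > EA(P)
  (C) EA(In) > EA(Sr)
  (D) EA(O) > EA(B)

The general trend: electron affinity increases across a period and decreases down a group.
(A) Si (period 3, group 14) vs P (period 3, group 15): the stated order contradicts the simple trend.
(B) Cl (period 3, group 17) vs P (period 3, group 15): the stated order agrees with the simple trend.
(C) In (period 5, group 13) vs Sr (period 5, group 2): the stated order agrees with the simple trend.
(D) O (period 2, group 16) vs B (period 2, group 13): the stated order agrees with the simple trend.
The exception is (A): adding an electron to P's half-filled 3p³ is unfavourable, so Si (3p²) has the more exothermic EA.

(A)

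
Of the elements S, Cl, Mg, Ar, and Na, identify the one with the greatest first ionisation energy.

Ar

Across a period the outer electron is held more tightly (higher IE₁); down a group it sits in a higher shell, more shielded, and comes off more easily.
All lie in period 3, so first ionization energy increases left to right.
The greatest first ionisation energy among these belongs to Ar.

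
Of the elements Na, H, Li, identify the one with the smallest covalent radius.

H

Radius decreases left→right (rising Z_eff, same n) and increases top→bottom (higher n).
All are in group 1, so atomic radius increases down the group.
The smallest covalent radius among these belongs to H.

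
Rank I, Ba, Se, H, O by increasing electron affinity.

Ba < H < O < Se < I

H is in period 1, group 1; O is in period 2, group 16; Se is in period 4, group 16; I is in period 5, group 17; Ba is in period 6, group 2.
Electron affinity generally becomes more exothermic across a period toward the halogens and less exothermic down a group.
These span different periods and groups, so the two trends combine.
H > Ba: the two effects oppose for this pair; the down-group effect wins (73 vs 14 kJ/mol).
O > H: the two effects oppose for this pair; the across-period effect wins (141 vs 73 kJ/mol).
Se > O: this pair runs against the simple trend — see the exception note.
I > Se: period and group pull opposite ways; the across-period shift dominates (295 vs 195 kJ/mol).
Note the exception: Se has a higher electron affinity than O, contrary to the simple trend — O's compact 2p subshell gives strong electron–electron repulsion on the added electron.
Approximate values (kJ/mol): H 73, O 141, Se 195, I 295, Ba 14.
So from lowest to highest: Ba < H < O < Se < I.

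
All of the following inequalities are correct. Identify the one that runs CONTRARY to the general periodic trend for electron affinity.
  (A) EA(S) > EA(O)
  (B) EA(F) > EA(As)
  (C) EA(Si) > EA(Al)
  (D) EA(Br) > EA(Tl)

(A)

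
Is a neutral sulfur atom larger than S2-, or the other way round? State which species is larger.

S2-

Forming S2- adds 2 electrons to S. More electron–electron repulsion in the same shell, with unchanged nuclear charge, lets the cloud expand.
An anion is larger than its parent atom: S2- > S.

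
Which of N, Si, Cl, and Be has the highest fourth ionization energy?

The fourth ionization energy removes an electron from the +3 ion. For each element: N³⁺ still has 2 valence electrons; Si³⁺ still has 1 valence electron; Cl³⁺ still has 4 valence electrons; Be³⁺ is already 1 electron into the core.
Pulling an electron out of a noble-gas core costs far more than removing a remaining valence electron, so Be sits at the high end of IE_4.
Valence configurations: N³⁺ [He]2s², Si³⁺ [Ne]3s¹, Cl³⁺ [Ne]3s²3p².
The numbers (kJ/mol): N 7475, Si 4356, Cl 5159, Be 21007.
Hence IE_4: Si < Cl < N < Be.

Be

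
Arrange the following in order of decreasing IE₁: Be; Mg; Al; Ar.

Ar, Be, Mg, Al

Be is in period 2, group 2; Mg is in period 3, group 2; Al is in period 3, group 13; Ar is in period 3, group 18.
Across a period the outer electron is held more tightly (higher IE₁); down a group it sits in a higher shell, more shielded, and comes off more easily.
These span different periods and groups, so the two trends combine.
Mg > Al: this pair runs against the simple trend — see the exception note.
Be > Mg: they share group 2; the group trend gives Be the larger value.
Ar > Be: period and group pull opposite ways; the across-period shift dominates (1521 vs 900 kJ/mol).
Note the exception: Mg has a higher first ionization energy than Al, contrary to the simple trend — Al's single 3p electron is easier to remove than one from Mg's filled 3s².
Approximate values (kJ/mol): Be 900, Mg 738, Al 578, Ar 1521.
So from highest to lowest: Ar > Be > Mg > Al.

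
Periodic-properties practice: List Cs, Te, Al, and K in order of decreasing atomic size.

Cs, K, Te, Al

Al is in period 3, group 13; K is in period 4, group 1; Te is in period 5, group 16; Cs is in period 6, group 1.
Atomic radius shrinks across a period as nuclear charge pulls the same shell inward, and grows down a group as new shells are added.
These span different periods and groups, so the two trends combine.
Te > Al: the two effects oppose for this pair; the down-group effect wins (136 vs 126 pm).
K > Te: the two effects oppose for this pair; the across-period effect wins (196 vs 136 pm).
Cs > K: they share group 1; the group trend gives Cs the larger value.
For reference (pm): Al 126, K 196, Te 136, Cs 232.
So from largest to smallest: Cs > K > Te > Al.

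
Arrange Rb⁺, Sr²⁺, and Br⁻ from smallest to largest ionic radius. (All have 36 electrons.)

All of these have 36 electrons, so size is governed by nuclear charge alone: the more protons, the stronger the pull on the same electron cloud, and the smaller the ion.
Nuclear charges: Sr²⁺ (Z=38), Rb⁺ (Z=37), Br⁻ (Z=35).
Smallest to largest: Sr²⁺ < Rb⁺ < Br⁻.

Sr²⁺ < Rb⁺ < Br⁻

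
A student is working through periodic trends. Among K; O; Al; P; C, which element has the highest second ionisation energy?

Consider each +1 ion: K⁺ is the bare [Ar] core; O⁺ still has 5 valence electrons; Al⁺ still has 2 valence electrons; P⁺ still has 4 valence electrons; C⁺ still has 3 valence electrons.
Usually core removal costs more than valence removal, but here the competition is close: a tightly held n=2 valence electron can cost more to remove than an n=3 core electron, so the actual values have to decide it.
Valence configurations: O⁺ [He]2s²2p³, Al⁺ [Ne]3s², P⁺ [Ne]3s²3p², C⁺ [He]2s²2p¹.
Tabulated IE_2 (kJ/mol): K 3052, O 3388, Al 1817, P 1907, C 2353.
Hence IE_2: Al < P < C < K < O.

O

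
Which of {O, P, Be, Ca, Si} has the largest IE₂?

O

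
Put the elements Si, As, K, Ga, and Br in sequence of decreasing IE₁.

Across a period the outer electron is held more tightly (higher IE₁); down a group it sits in a higher shell, more shielded, and comes off more easily.
Here both period and group differ, so the two effects have to be weighed against each other.
Ga > K: Ga lies to the right of K in period 4, so the across-period effect alone puts Ga higher.
Si > Ga: both effects reinforce here, so Si is clearly the higher of the two.
As > Si: the two effects oppose for this pair; the across-period effect wins (947 vs 786 kJ/mol).
Br > As: Br lies to the right of As in period 4, so the across-period effect alone puts Br higher.
Approximate values (kJ/mol): Si 786, K 419, Ga 579, As 947, Br 1140.
So from highest to lowest: Br > As > Si > Ga > K.

Br > As > Si > Ga > K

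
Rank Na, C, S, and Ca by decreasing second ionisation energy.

Na > C > S > Ca

The second ionization energy removes an electron from the +1 ion. For each element: Na⁺ is the bare [Ne] core; C⁺ still has 3 valence electrons; S⁺ still has 5 valence electrons; Ca⁺ still has 1 valence electron.
Core electrons are held far more tightly than valence electrons, so Na tops the IE_2 order.
Valence configurations: C⁺ [He]2s²2p¹, S⁺ [Ne]3s²3p³, Ca⁺ [Ar]4s¹.
Tabulated IE_2 (kJ/mol): Na 4562, C 2353, S 2252, Ca 1145.
So the second ionization energies run Ca < S < C < Na.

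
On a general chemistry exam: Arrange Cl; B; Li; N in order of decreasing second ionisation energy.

Li > N > B > Cl

The second ionization energy removes an electron from the +1 ion. For each element: Cl⁺ still has 6 valence electrons; B⁺ still has 2 valence electrons; Li⁺ is the bare [He] core; N⁺ still has 4 valence electrons.
Pulling an electron out of a noble-gas core costs far more than removing a remaining valence electron, so Li sits at the high end of IE_2.
Valence configurations: Cl⁺ [Ne]3s²3p⁴, B⁺ [He]2s², N⁺ [He]2s²2p².
The numbers (kJ/mol): Cl 2298, B 2427, Li 7298, N 2856.
Hence IE_2: Cl < B < N < Li.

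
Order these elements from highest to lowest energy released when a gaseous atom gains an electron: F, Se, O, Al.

F > Se > O > Al

O is in period 2, group 16; F is in period 2, group 17; Al is in period 3, group 13; Se is in period 4, group 16.
EA tends to increase across a period and decrease down a group, though the pattern is less regular than for IE or radius.
Neither a single period nor a single group — weigh both effects.
O > Al: both effects reinforce here, so O is clearly the higher of the two.
Se > O: this pair runs against the simple trend — see the exception note.
F > Se: relative to Se, both the across-period and down-group shifts push F's electron affinity up.
Note the exception: Se has a higher electron affinity than O, contrary to the simple trend — O's compact 2p subshell gives strong electron–electron repulsion on the added electron.
Tabulated electron affinity (kJ/mol): O 141, F 328, Al 42, Se 195.
So from highest to lowest: F > Se > O > Al.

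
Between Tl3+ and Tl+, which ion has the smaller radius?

Tl3+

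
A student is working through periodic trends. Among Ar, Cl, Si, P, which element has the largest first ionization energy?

IE₁ increases left→right with effective nuclear charge and decreases top→bottom as the valence shell moves farther out.
All lie in period 3, so first ionization energy increases left to right.
The largest first ionization energy among these belongs to Ar.

Ar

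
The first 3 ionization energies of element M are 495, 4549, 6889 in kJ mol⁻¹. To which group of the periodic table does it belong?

Group 1

Look for the largest jump between consecutive ionization energies: IE2/IE1 ≈ 9.2, far larger than any earlier ratio.
That jump marks the point where a core electron is being removed. So the atom has 1 valence electron.
A main-group element with 1 valence electron is in group 1.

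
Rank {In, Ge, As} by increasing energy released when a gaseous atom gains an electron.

Ge is in period 4, group 14; As is in period 4, group 15; In is in period 5, group 13.
Adding an electron releases more energy for atoms nearer the top right (short of the noble gases).
Neither a single period nor a single group — weigh both effects.
As > In: both effects reinforce here, so As is clearly the higher of the two.
Ge > As: this pair runs against the simple trend — see the exception note.
Note the exception: Ge has a higher electron affinity than As, contrary to the simple trend — adding an electron to As's half-filled 4p³ is unfavourable, so Ge (4p²) has the more exothermic EA.
Tabulated electron affinity (kJ/mol): Ge 119, As 78, In 29.
So from lowest to highest: In < As < Ge.

In, As, Ge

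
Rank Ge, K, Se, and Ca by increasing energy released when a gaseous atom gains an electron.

K is in period 4, group 1; Ca is in period 4, group 2; Ge is in period 4, group 14; Se is in period 4, group 16.
Electron affinity generally becomes more exothermic across a period toward the halogens and less exothermic down a group.
All lie in period 4; the across-period trend (electron affinity increases left to right) applies, with the exception below.
Note the exception: K has a higher electron affinity than Ca, contrary to the simple trend — adding an electron to Ca (ns²) has to open a new, higher-energy np subshell, which is unfavourable.
Tabulated electron affinity (kJ/mol): K 48, Ca 2, Ge 119, Se 195.
So from lowest to highest: Ca < K < Ge < Se.

Ca, K, Ge, Se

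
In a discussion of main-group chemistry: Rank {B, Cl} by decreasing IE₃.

After 2 electrons have been removed, what remains? B²⁺ still has 1 valence electron; Cl²⁺ still has 5 valence electrons.
All are still removing valence electrons, so compare the +2 ions as you would atoms: IE_3 generally rises across a period (higher Z_eff) and falls down a group (larger shell), subject to the usual subshell exceptions.
Valence configurations: B²⁺ [He]2s¹, Cl²⁺ [Ne]3s²3p³.
The numbers (kJ/mol): B 3660, Cl 3822.
Putting it together, IE_3: B < Cl.

Cl, B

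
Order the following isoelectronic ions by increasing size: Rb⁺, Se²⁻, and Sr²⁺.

Sr²⁺ < Rb⁺ < Se²⁻

All of these have 36 electrons, so size is governed by nuclear charge alone: the more protons, the stronger the pull on the same electron cloud, and the smaller the ion.
Nuclear charges: Sr²⁺ (Z=38), Rb⁺ (Z=37), Se²⁻ (Z=34).
Smallest to largest: Sr²⁺ < Rb⁺ < Se²⁻.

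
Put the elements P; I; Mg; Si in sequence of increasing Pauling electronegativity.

Mg, Si, P, I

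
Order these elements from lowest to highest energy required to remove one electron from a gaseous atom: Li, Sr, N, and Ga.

Li < Sr < Ga < N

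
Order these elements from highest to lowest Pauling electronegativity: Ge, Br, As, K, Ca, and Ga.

Br, As, Ge, Ga, Ca, K

K is in period 4, group 1; Ca is in period 4, group 2; Ga is in period 4, group 13; Ge is in period 4, group 14; As is in period 4, group 15; Br is in period 4, group 17.
Electronegativity increases across a period and decreases down a group, tracking effective nuclear charge and atomic size.
All lie in period 4, so electronegativity increases left to right.
So from highest to lowest: Br > As > Ge > Ga > Ca > K.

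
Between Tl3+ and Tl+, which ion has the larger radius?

Tl+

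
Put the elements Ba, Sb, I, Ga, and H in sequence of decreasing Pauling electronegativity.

H is in period 1, group 1; Ga is in period 4, group 13; Sb is in period 5, group 15; I is in period 5, group 17; Ba is in period 6, group 2.
Smaller atoms with higher effective nuclear charge are more electronegative.
Neither a single period nor a single group — weigh both effects.
Ga > Ba: relative to Ba, both the across-period and down-group shifts push Ga's electronegativity up.
Sb > Ga: the two effects oppose for this pair; the across-period effect wins (2.05 vs 1.81).
H > Sb: period and group pull opposite ways; the down-group shift dominates (2.20 vs 2.05).
I > H: period and group pull opposite ways; the across-period shift dominates (2.66 vs 2.20).
Approximate values (Pauling): H 2.20, Ga 1.81, Sb 2.05, I 2.66, Ba 0.89.
So from highest to lowest: I > H > Sb > Ga > Ba.

I > H > Sb > Ga > Ba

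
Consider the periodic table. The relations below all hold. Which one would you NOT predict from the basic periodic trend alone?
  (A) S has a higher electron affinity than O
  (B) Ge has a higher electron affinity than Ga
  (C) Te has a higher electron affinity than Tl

(A)

The general trend: electron affinity increases across a period and decreases down a group.
(A) S (period 3, group 16) vs O (period 2, group 16): the stated order contradicts the simple trend.
(B) Ge (period 4, group 14) vs Ga (period 4, group 13): the stated order agrees with the simple trend.
(C) Te (period 5, group 16) vs Tl (period 6, group 13): the stated order agrees with the simple trend.
The exception is (A): the compact 2p subshell of O repels the added electron more than S's larger 3p does.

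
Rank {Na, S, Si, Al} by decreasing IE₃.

Na, S, Si, Al

IE_3 is the cost of taking one more electron from the +2 cation: Na²⁺ is already 1 electron into the core; S²⁺ still has 4 valence electrons; Si²⁺ still has 2 valence electrons; Al²⁺ still has 1 valence electron.
Core electrons are held far more tightly than valence electrons, so Na tops the IE_3 order.
Valence configurations: S²⁺ [Ne]3s²3p², Si²⁺ [Ne]3s², Al²⁺ [Ne]3s¹.
The numbers (kJ/mol): Na 6910, S 3357, Si 3232, Al 2745.
Putting it together, IE_3: Al < Si < S < Na.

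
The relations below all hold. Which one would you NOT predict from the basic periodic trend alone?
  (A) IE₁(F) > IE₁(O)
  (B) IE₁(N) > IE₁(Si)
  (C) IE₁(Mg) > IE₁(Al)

The general trend: first ionization energy increases across a period and decreases down a group.
(A) F (period 2, group 17) vs O (period 2, group 16): the stated order agrees with the simple trend.
(B) N (period 2, group 15) vs Si (period 3, group 14): the stated order agrees with the simple trend.
(C) Mg (period 3, group 2) vs Al (period 3, group 13): the stated order contradicts the simple trend.
The exception is (C): Al's single 3p electron is easier to remove than one from Mg's filled 3s².

(C)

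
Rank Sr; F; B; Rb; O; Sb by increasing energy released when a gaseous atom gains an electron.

Sr < B < Rb < Sb < O < F

B is in period 2, group 13; O is in period 2, group 16; F is in period 2, group 17; Rb is in period 5, group 1; Sr is in period 5, group 2; Sb is in period 5, group 15.
Electron affinity generally becomes more exothermic across a period toward the halogens and less exothermic down a group.
Neither a single period nor a single group — weigh both effects.
B > Sr: relative to Sr, both the across-period and down-group shifts push B's electron affinity up.
Rb > B: this pair runs against the simple trend — see the exception note.
Sb > Rb: both are in period 5; the period trend gives Sb the larger value.
O > Sb: both effects reinforce here, so O is clearly the higher of the two.
F > O: both are in period 2; the period trend gives F the larger value.
Note the exception: Rb has a higher electron affinity than B, contrary to the simple trend — B's ns²np¹ configuration gives only a small electron affinity — the sparsely filled np subshell binds an added electron weakly.
Note the exception: Rb has a higher electron affinity than Sr, contrary to the simple trend — adding an electron to Sr (ns²) has to open a new, higher-energy np subshell, which is unfavourable.
Approximate values (kJ/mol): B 27, O 141, F 328, Rb 47, Sr 5, Sb 103.
So from lowest to highest: Sr < B < Rb < Sb < O < F.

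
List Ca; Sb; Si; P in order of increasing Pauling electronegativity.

Ca < Si < Sb < P

Si is in period 3, group 14; P is in period 3, group 15; Ca is in period 4, group 2; Sb is in period 5, group 15.
Atoms toward the upper right of the periodic table pull bonding electrons most strongly.
These span different periods and groups, so the two trends combine.
Si > Ca: relative to Ca, both the across-period and down-group shifts push Si's electronegativity up.
Sb > Si: period and group pull opposite ways; the across-period shift dominates (2.05 vs 1.90).
P > Sb: they share group 15; the group trend gives P the larger value.
For reference (Pauling): Si 1.90, P 2.19, Ca 1.00, Sb 2.05.
So from lowest to highest: Ca < Si < Sb < P.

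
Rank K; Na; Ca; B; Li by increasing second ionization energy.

Ca, B, K, Na, Li

The second ionization energy removes an electron from the +1 ion. For each element: K⁺ is the bare [Ar] core; Na⁺ is the bare [Ne] core; Ca⁺ still has 1 valence electron; B⁺ still has 2 valence electrons; Li⁺ is the bare [He] core.
Core electrons are held far more tightly than valence electrons, so K, Na and Li top the IE_2 order.
Valence configurations: Ca⁺ [Ar]4s¹, B⁺ [He]2s².
Tabulated IE_2 (kJ/mol): K 3052, Na 4562, Ca 1145, B 2427, Li 7298.
Overall IE_2 order: Ca < B < K < Na < Li.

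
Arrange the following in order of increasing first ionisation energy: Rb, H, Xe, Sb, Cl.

H is in period 1, group 1; Cl is in period 3, group 17; Rb is in period 5, group 1; Sb is in period 5, group 15; Xe is in period 5, group 18.
Removing the outermost electron gets harder across a period and easier down a group.
Neither a single period nor a single group — weigh both effects.
Sb > Rb: both are in period 5; the period trend gives Sb the larger value.
Xe > Sb: Xe lies to the right of Sb in period 5, so the across-period effect alone puts Xe higher.
Cl > Xe: period and group pull opposite ways; the down-group shift dominates (1251 vs 1170 kJ/mol).
H > Cl: the two effects oppose for this pair; the down-group effect wins (1312 vs 1251 kJ/mol).
For reference (kJ/mol): H 1312, Cl 1251, Rb 403, Sb 831, Xe 1170.
So from lowest to highest: Rb < Sb < Xe < Cl < H.

Rb < Sb < Xe < Cl < H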